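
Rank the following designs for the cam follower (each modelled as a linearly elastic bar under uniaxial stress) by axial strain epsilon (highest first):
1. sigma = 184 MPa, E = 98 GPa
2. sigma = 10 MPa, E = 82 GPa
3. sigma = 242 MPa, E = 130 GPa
Model: a linearly elastic bar under uniaxial stress, so epsilon = sigma / E (SI units).
  Case 1: epsilon = (1.84 × 10⁸) / (9.8 × 10¹⁰) = 0.001878
  Case 2: epsilon = (1 × 10⁷) / (8.2 × 10¹⁰) = 0.000122
  Case 3: epsilon = (2.42 × 10⁸) / (1.3 × 10¹¹) = 0.001862
Ordering: 0.001878 (case 1) > 0.001862 (case 3) > 0.000122 (case 2)
Final answer: 1, 3, 2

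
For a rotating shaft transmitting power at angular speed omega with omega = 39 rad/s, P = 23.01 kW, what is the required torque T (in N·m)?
Model: a rotating shaft transmitting power at angular speed omega, so P = T·omega.
Solve for T: T = P / omega.
Convert to SI units:
  P = 23.01 kW = 23010 W
Substitute:
  T = 23010 / 39
  T = 590 N·m
Final answer: T = 590 N·m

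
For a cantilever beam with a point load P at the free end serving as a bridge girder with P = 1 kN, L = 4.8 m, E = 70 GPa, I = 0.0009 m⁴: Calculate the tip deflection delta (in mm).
Model: a cantilever beam with a point load P at the free end, so delta = (P·L^3) / (3·E·I).
Convert to SI units:
  P = 1 kN = 1000 N
  E = 70 GPa = 7 × 10¹⁰ Pa
Substitute:
  delta = (1000 × 4.8^3) / (3 × (7 × 10¹⁰) × 0.0009)
  delta = 0.0005851 m
Convert: delta = 0.0005851 m = 0.5851 mm
Final answer: delta = 0.5851 mm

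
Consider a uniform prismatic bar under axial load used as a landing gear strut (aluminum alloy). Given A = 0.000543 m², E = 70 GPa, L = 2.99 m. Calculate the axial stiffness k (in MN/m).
Model: a uniform prismatic bar under axial load, so k = (A·E) / L.
Convert to SI units:
  E = 70 GPa = 7 × 10¹⁰ Pa
Substitute:
  k = (0.000543 × (7 × 10¹⁰)) / 2.99
  k = 1.271 × 10⁷ N/m
Convert: k = 1.271 × 10⁷ N/m = 12.71 MN/m
Final answer: k = 12.71 MN/m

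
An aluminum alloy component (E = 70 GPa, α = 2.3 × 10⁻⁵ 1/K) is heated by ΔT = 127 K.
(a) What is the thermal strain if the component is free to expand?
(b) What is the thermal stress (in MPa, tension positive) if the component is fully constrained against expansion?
(a) Free thermal strain ε_th = α·ΔT = (2.3 × 10⁻⁵) × 127 = 0.002921
(b) Fully constrained, the expansion is suppressed, so σ = -E·α·ΔT. Convert E = 70 GPa = 7 × 10¹⁰ Pa.
  σ = -(7 × 10¹⁰) × (2.3 × 10⁻⁵) × 127 = -2.045 × 10⁸ Pa = -204.5 MPa (compressive)
Final answer: (a) ε_th = 0.002921, (b) σ = -204.5 MPa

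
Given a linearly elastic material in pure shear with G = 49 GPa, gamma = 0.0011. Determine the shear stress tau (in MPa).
Model: a linearly elastic material in pure shear, so tau = G·gamma.
Convert to SI units:
  G = 49 GPa = 4.9 × 10¹⁰ Pa
Substitute:
  tau = (4.9 × 10¹⁰) × 0.0011
  tau = 5.39 × 10⁷ Pa
Convert: tau = 5.39 × 10⁷ Pa = 53.9 MPa
Final answer: tau = 53.9 MPa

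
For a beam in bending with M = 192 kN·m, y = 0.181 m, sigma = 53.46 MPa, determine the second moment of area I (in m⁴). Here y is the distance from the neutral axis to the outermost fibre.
Model: a beam in bending, so sigma = (M·y) / I.
Solve for I: I = (M·y) / sigma.
Convert to SI units:
  M = 192 kN·m = 192000 N·m
  sigma = 53.46 MPa = 5.346 × 10⁷ Pa
Substitute:
  I = (192000 × 0.181) / (5.346 × 10⁷)
  I = 0.0006501 m⁴
Final answer: I = 0.0006501 m⁴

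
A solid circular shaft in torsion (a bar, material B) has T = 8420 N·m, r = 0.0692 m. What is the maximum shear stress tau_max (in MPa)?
Model: a solid circular shaft in torsion, so tau_max = (2·T) / (π·r^3).
Substitute:
  tau_max = (2 × 8420) / (π × 0.0692^3)
  tau_max = 1.618 × 10⁷ Pa
Convert: tau_max = 1.618 × 10⁷ Pa = 16.18 MPa
Final answer: tau_max = 16.18 MPa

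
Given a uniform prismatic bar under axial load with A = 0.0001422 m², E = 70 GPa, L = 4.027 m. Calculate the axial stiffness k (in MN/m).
Model: a uniform prismatic bar under axial load, so k = (A·E) / L.
Convert to SI units:
  E = 70 GPa = 7 × 10¹⁰ Pa
Substitute:
  k = (0.0001422 × (7 × 10¹⁰)) / 4.027
  k = 2.472 × 10⁶ N/m
Convert: k = 2.472 × 10⁶ N/m = 2.472 MN/m
Final answer: k = 2.472 MN/m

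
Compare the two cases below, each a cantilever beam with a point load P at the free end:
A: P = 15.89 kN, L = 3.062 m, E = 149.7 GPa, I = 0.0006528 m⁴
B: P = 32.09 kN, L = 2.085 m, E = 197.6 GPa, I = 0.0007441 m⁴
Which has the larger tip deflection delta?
Model: a cantilever beam with a point load P at the free end, so delta = (P·L^3) / (3·E·I) (SI units).
  A: delta = (15890 × 3.062^3) / (3 × (1.497 × 10¹¹) × 0.0006528) = 0.001556 m = 1.556 mm
  B: delta = (32090 × 2.085^3) / (3 × (1.976 × 10¹¹) × 0.0007441) = 0.0006594 m = 0.6594 mm
1.556 mm > 0.6594 mm, so A is larger.
Final answer: A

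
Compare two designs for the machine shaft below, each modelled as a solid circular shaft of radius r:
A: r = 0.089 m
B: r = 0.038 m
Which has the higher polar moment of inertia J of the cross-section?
Model: a solid circular shaft of radius r, so J = (π·r^4) / 2 (SI units).
  A: J = (π × 0.089^4) / 2 = 9.856 × 10⁻⁵ m⁴
  B: J = (π × 0.038^4) / 2 = 3.275 × 10⁻⁶ m⁴
9.856 × 10⁻⁵ m⁴ > 3.275 × 10⁻⁶ m⁴, so A is larger.
Final answer: A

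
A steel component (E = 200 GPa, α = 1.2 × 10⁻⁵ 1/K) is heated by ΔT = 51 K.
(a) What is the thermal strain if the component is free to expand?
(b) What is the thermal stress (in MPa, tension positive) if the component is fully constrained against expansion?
(a) Free thermal strain ε_th = α·ΔT = (1.2 × 10⁻⁵) × 51 = 0.000612
(b) Fully constrained, the expansion is suppressed, so σ = -E·α·ΔT. Convert E = 200 GPa = 2 × 10¹¹ Pa.
  σ = -(2 × 10¹¹) × (1.2 × 10⁻⁵) × 51 = -1.224 × 10⁸ Pa = -122.4 MPa (compressive)
Final answer: (a) ε_th = 0.000612, (b) σ = -122.4 MPa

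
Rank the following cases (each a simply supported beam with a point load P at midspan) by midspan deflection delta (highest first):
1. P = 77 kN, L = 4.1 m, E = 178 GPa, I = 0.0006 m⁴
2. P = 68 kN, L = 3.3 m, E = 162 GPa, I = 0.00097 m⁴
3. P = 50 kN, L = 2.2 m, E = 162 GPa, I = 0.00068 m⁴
Model: a simply supported beam with a point load P at midspan, so delta = (P·L^3) / (48·E·I) (SI units).
  Case 1: delta = (77000 × 4.1^3) / (48 × (1.78 × 10¹¹) × 0.0006) = 0.001035 m = 1.035 mm
  Case 2: delta = (68000 × 3.3^3) / (48 × (1.62 × 10¹¹) × 0.00097) = 0.000324 m = 0.324 mm
  Case 3: delta = (50000 × 2.2^3) / (48 × (1.62 × 10¹¹) × 0.00068) = 0.0001007 m = 0.1007 mm
Ordering: 1.035 mm (case 1) > 0.324 mm (case 2) > 0.1007 mm (case 3)
Final answer: 1, 2, 3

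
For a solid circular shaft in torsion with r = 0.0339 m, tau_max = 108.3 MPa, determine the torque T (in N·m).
Model: a solid circular shaft in torsion, so tau_max = (2·T) / (π·r^3).
Solve for T: T = (π·tau_max·r^3) / 2.
Convert to SI units:
  tau_max = 108.3 MPa = 1.083 × 10⁸ Pa
Substitute:
  T = (π × (1.083 × 10⁸) × 0.0339^3) / 2
  T = 6627 N·m
Final answer: T = 6627 N·m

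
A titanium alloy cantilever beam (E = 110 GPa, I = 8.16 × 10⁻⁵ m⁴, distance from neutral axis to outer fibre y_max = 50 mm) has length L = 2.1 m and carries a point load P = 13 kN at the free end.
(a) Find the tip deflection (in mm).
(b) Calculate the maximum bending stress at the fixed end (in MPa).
(a) Tip deflection of a cantilever with an end point load: δ = P·L^3 / (3·E·I). Convert P = 13 kN = 13000 N, E = 110 GPa = 1.1 × 10¹¹ Pa.
  δ = (13000 × 2.1^3) / (3 × (1.1 × 10¹¹) × (8.16 × 10⁻⁵)) = 0.004471 m = 4.471 mm
(b) Maximum bending moment at the fixed end: M = P·L = 13000 × 2.1 = 27300 N·m. Convert y_max = 50 mm = 0.05 m.
  σ = M·y_max / I = (27300 × 0.05) / (8.16 × 10⁻⁵) = 1.673 × 10⁷ Pa = 16.73 MPa
Final answer: (a) δ = 4.471 mm, (b) σ = 16.73 MPa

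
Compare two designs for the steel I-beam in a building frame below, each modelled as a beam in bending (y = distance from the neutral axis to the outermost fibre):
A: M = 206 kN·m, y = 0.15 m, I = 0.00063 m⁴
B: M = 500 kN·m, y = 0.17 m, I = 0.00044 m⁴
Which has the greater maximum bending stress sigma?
Model: a beam in bending (y = distance from the neutral axis to the outermost fibre), so sigma = (M·y) / I (SI units).
  A: sigma = (206000 × 0.15) / 0.00063 = 4.905 × 10⁷ Pa = 49.05 MPa
  B: sigma = (500000 × 0.17) / 0.00044 = 1.932 × 10⁸ Pa = 193.2 MPa
193.2 MPa > 49.05 MPa, so B is larger.
Final answer: B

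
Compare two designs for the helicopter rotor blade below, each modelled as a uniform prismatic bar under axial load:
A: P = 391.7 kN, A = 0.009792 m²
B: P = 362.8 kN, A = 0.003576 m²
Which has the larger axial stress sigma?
Model: a uniform prismatic bar under axial load, so sigma = P / A (SI units).
  A: sigma = 391700 / 0.009792 = 4 × 10⁷ Pa = 40 MPa
  B: sigma = 362800 / 0.003576 = 1.015 × 10⁸ Pa = 101.5 MPa
101.5 MPa > 40 MPa, so B is larger.
Final answer: B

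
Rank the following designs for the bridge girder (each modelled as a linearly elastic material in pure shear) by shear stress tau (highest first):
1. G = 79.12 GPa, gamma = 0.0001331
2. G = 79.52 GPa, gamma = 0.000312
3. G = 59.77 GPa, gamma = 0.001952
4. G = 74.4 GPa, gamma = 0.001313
Model: a linearly elastic material in pure shear, so tau = G·gamma (SI units).
  Case 1: tau = (7.912 × 10¹⁰) × 0.0001331 = 1.053 × 10⁷ Pa = 10.53 MPa
  Case 2: tau = (7.952 × 10¹⁰) × 0.000312 = 2.481 × 10⁷ Pa = 24.81 MPa
  Case 3: tau = (5.977 × 10¹⁰) × 0.001952 = 1.167 × 10⁸ Pa = 116.7 MPa
  Case 4: tau = (7.44 × 10¹⁰) × 0.001313 = 9.769 × 10⁷ Pa = 97.69 MPa
Ordering: 116.7 MPa (case 3) > 97.69 MPa (case 4) > 24.81 MPa (case 2) > 10.53 MPa (case 1)
Final answer: 3, 4, 2, 1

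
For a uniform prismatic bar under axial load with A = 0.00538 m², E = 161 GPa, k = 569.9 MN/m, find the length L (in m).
Model: a uniform prismatic bar under axial load, so k = (A·E) / L.
Solve for L: L = (A·E) / k.
Convert to SI units:
  E = 161 GPa = 1.61 × 10¹¹ Pa
  k = 569.9 MN/m = 5.699 × 10⁸ N/m
Substitute:
  L = (0.00538 × (1.61 × 10¹¹)) / (5.699 × 10⁸)
  L = 1.52 m
Final answer: L = 1.52 m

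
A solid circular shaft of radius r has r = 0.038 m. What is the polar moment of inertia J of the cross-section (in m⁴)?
Model: a solid circular shaft of radius r, so J = (π·r^4) / 2.
Substitute:
  J = (π × 0.038^4) / 2
  J = 3.275 × 10⁻⁶ m⁴
Final answer: J = 3.275 × 10⁻⁶ m⁴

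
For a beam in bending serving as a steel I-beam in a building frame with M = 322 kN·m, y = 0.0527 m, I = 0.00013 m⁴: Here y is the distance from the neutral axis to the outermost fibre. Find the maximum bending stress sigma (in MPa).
Model: a beam in bending, so sigma = (M·y) / I.
Convert to SI units:
  M = 322 kN·m = 322000 N·m
Substitute:
  sigma = (322000 × 0.0527) / 0.00013
  sigma = 1.305 × 10⁸ Pa
Convert: sigma = 1.305 × 10⁸ Pa = 130.5 MPa
Final answer: sigma = 130.5 MPa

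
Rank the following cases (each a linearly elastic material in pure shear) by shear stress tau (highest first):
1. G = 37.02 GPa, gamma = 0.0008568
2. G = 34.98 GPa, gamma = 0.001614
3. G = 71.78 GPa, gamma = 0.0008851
Model: a linearly elastic material in pure shear, so tau = G·gamma (SI units).
  Case 1: tau = (3.702 × 10¹⁰) × 0.0008568 = 3.172 × 10⁷ Pa = 31.72 MPa
  Case 2: tau = (3.498 × 10¹⁰) × 0.001614 = 5.646 × 10⁷ Pa = 56.46 MPa
  Case 3: tau = (7.178 × 10¹⁰) × 0.0008851 = 6.353 × 10⁷ Pa = 63.53 MPa
Ordering: 63.53 MPa (case 3) > 56.46 MPa (case 2) > 31.72 MPa (case 1)
Final answer: 3, 2, 1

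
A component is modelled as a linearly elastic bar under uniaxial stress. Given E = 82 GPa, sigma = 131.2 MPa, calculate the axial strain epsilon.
Model: a linearly elastic bar under uniaxial stress, so sigma = E·epsilon.
Solve for epsilon: epsilon = sigma / E.
Convert to SI units:
  E = 82 GPa = 8.2 × 10¹⁰ Pa
  sigma = 131.2 MPa = 1.312 × 10⁸ Pa
Substitute:
  epsilon = (1.312 × 10⁸) / (8.2 × 10¹⁰)
  epsilon = 0.0016
Final answer: epsilon = 0.0016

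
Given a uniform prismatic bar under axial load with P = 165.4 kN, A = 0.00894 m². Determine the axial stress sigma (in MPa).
Model: a uniform prismatic bar under axial load, so sigma = P / A.
Convert to SI units:
  P = 165.4 kN = 165400 N
Substitute:
  sigma = 165400 / 0.00894
  sigma = 1.85 × 10⁷ Pa
Convert: sigma = 1.85 × 10⁷ Pa = 18.5 MPa
Final answer: sigma = 18.5 MPa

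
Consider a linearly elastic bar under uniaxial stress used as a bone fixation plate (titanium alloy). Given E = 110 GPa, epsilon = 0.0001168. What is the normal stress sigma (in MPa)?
Model: a linearly elastic bar under uniaxial stress, so sigma = E·epsilon.
Convert to SI units:
  E = 110 GPa = 1.1 × 10¹¹ Pa
Substitute:
  sigma = (1.1 × 10¹¹) × 0.0001168
  sigma = 1.285 × 10⁷ Pa
Convert: sigma = 1.285 × 10⁷ Pa = 12.85 MPa
Final answer: sigma = 12.85 MPa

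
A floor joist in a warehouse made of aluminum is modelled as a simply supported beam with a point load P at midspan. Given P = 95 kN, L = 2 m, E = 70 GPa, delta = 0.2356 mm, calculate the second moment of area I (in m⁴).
Model: a simply supported beam with a point load P at midspan, so delta = (P·L^3) / (48·E·I).
Solve for I: I = (P·L^3) / (48·delta·E).
Convert to SI units:
  P = 95 kN = 95000 N
  E = 70 GPa = 7 × 10¹⁰ Pa
  delta = 0.2356 mm = 0.0002356 m
Substitute:
  I = (95000 × 2^3) / (48 × 0.0002356 × (7 × 10¹⁰))
  I = 0.0009601 m⁴
Final answer: I = 0.0009601 m⁴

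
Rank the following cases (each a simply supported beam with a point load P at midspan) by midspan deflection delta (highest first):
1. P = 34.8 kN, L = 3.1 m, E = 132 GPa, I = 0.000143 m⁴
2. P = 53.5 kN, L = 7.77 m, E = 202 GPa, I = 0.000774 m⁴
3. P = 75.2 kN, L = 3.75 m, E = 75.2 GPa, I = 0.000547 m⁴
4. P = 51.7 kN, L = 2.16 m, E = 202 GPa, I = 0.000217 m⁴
Model: a simply supported beam with a point load P at midspan, so delta = (P·L^3) / (48·E·I) (SI units).
  Case 1: delta = (34800 × 3.1^3) / (48 × (1.32 × 10¹¹) × 0.000143) = 0.001144 m = 1.144 mm
  Case 2: delta = (53500 × 7.77^3) / (48 × (2.02 × 10¹¹) × 0.000774) = 0.003344 m = 3.344 mm
  Case 3: delta = (75200 × 3.75^3) / (48 × (7.52 × 10¹⁰) × 0.000547) = 0.002008 m = 2.008 mm
  Case 4: delta = (51700 × 2.16^3) / (48 × (2.02 × 10¹¹) × 0.000217) = 0.0002476 m = 0.2476 mm
Ordering: 3.344 mm (case 2) > 2.008 mm (case 3) > 1.144 mm (case 1) > 0.2476 mm (case 4)
Final answer: 2, 3, 1, 4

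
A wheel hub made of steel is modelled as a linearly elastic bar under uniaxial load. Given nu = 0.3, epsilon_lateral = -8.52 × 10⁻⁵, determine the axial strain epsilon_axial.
Model: a linearly elastic bar under uniaxial load, so epsilon_lateral = -nu·epsilon_axial.
Solve for epsilon_axial: epsilon_axial = -epsilon_lateral / nu.
Substitute:
  epsilon_axial = -(-8.52 × 10⁻⁵) / 0.3
  epsilon_axial = 0.000284
Final answer: epsilon_axial = 0.000284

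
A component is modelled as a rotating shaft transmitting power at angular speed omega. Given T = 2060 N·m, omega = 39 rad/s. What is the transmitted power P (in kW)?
Model: a rotating shaft transmitting power at angular speed omega, so P = T·omega.
Substitute:
  P = 2060 × 39
  P = 80340 W
Convert: P = 80340 W = 80.34 kW
Final answer: P = 80.34 kW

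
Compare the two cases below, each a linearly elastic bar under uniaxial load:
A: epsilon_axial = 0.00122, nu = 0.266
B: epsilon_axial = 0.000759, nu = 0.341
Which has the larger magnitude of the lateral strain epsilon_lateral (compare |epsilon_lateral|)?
Model: a linearly elastic bar under uniaxial load, so epsilon_lateral = -nu·epsilon_axial (SI units).
  A: epsilon_lateral = -(0.266 × 0.00122) = -0.0003245
  B: epsilon_lateral = -(0.341 × 0.000759) = -0.0002588
|epsilon_lateral|: A = 0.0003245, B = 0.0002588, so A is larger in magnitude.
Final answer: A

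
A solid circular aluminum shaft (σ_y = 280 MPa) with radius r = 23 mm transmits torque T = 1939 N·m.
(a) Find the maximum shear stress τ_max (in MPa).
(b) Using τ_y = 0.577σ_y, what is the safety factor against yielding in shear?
(a) For a solid circular shaft, τ_max = T·r/J with J = π·r^4/2, i.e. τ_max = 2·T / (π·r^3). Convert r = 23 mm = 0.023 m.
  τ_max = (2 × 1939) / (π × 0.023^3) = 1.015 × 10⁸ Pa = 101.5 MPa
(b) τ_y = 0.577 × 280 = 161.56 MPa
  SF = τ_y/τ_max = 161.56 / 101.5 = 1.592
Final answer: (a) τ_max = 101.5 MPa, (b) SF = 1.592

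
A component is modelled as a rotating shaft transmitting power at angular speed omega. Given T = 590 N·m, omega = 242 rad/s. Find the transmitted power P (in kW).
Model: a rotating shaft transmitting power at angular speed omega, so P = T·omega.
Substitute:
  P = 590 × 242
  P = 142800 W
Convert: P = 142800 W = 142.8 kW
Final answer: P = 142.8 kW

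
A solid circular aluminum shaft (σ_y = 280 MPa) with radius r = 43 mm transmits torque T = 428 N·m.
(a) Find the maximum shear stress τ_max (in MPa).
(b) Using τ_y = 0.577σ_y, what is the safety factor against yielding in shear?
(a) For a solid circular shaft, τ_max = T·r/J with J = π·r^4/2, i.e. τ_max = 2·T / (π·r^3). Convert r = 43 mm = 0.043 m.
  τ_max = (2 × 428) / (π × 0.043^3) = 3.427 × 10⁶ Pa = 3.427 MPa
(b) τ_y = 0.577 × 280 = 161.56 MPa
  SF = τ_y/τ_max = 161.56 / 3.427 = 47.14
Final answer: (a) τ_max = 3.427 MPa, (b) SF = 47.14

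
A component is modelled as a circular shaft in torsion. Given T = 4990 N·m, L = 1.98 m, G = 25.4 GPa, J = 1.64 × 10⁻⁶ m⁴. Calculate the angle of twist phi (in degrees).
Model: a circular shaft in torsion, so phi = (T·L) / (G·J).
Convert to SI units:
  G = 25.4 GPa = 2.54 × 10¹⁰ Pa
Substitute:
  phi = (4990 × 1.98) / ((2.54 × 10¹⁰) × (1.64 × 10⁻⁶))
  phi = 0.2372 rad
Convert to degrees: phi = 0.2372 × 180/π = 13.59°
Final answer: phi = 13.59°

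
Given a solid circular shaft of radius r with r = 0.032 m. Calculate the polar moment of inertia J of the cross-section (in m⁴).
Model: a solid circular shaft of radius r, so J = (π·r^4) / 2.
Substitute:
  J = (π × 0.032^4) / 2
  J = 1.647 × 10⁻⁶ m⁴
Final answer: J = 1.647 × 10⁻⁶ m⁴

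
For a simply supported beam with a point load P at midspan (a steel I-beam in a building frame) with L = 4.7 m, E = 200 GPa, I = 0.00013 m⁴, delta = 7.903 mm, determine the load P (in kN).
Model: a simply supported beam with a point load P at midspan, so delta = (P·L^3) / (48·E·I).
Solve for P: P = (48·delta·E·I) / L^3.
Convert to SI units:
  E = 200 GPa = 2 × 10¹¹ Pa
  delta = 7.903 mm = 0.007903 m
Substitute:
  P = (48 × 0.007903 × (2 × 10¹¹) × 0.00013) / 4.7^3
  P = 95000 N
Convert: P = 95000 N = 95 kN
Final answer: P = 95 kN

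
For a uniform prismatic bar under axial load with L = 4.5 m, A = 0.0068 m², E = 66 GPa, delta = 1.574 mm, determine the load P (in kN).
Model: a uniform prismatic bar under axial load, so delta = (P·L) / (A·E).
Solve for P: P = (delta·A·E) / L.
Convert to SI units:
  E = 66 GPa = 6.6 × 10¹⁰ Pa
  delta = 1.574 mm = 0.001574 m
Substitute:
  P = (0.001574 × 0.0068 × (6.6 × 10¹⁰)) / 4.5
  P = 157000 N
Convert: P = 157000 N = 157 kN
Final answer: P = 157 kN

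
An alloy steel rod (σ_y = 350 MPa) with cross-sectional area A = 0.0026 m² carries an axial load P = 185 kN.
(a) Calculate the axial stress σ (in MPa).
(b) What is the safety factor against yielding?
(a) Axial stress σ = P/A. Convert P = 185 kN = 185000 N.
  σ = 185000 / 0.0026 = 7.115 × 10⁷ Pa = 71.15 MPa
(b) Safety factor SF = σ_y/σ = 350 / 71.15 = 4.919
Final answer: (a) σ = 71.15 MPa, (b) SF = 4.919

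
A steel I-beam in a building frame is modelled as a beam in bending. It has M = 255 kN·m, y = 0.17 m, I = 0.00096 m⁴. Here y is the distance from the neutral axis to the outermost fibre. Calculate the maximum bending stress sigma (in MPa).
Model: a beam in bending, so sigma = (M·y) / I.
Convert to SI units:
  M = 255 kN·m = 255000 N·m
Substitute:
  sigma = (255000 × 0.17) / 0.00096
  sigma = 4.516 × 10⁷ Pa
Convert: sigma = 4.516 × 10⁷ Pa = 45.16 MPa
Final answer: sigma = 45.16 MPa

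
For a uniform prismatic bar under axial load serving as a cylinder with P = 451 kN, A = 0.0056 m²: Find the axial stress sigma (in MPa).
Model: a uniform prismatic bar under axial load, so sigma = P / A.
Convert to SI units:
  P = 451 kN = 451000 N
Substitute:
  sigma = 451000 / 0.0056
  sigma = 8.054 × 10⁷ Pa
Convert: sigma = 8.054 × 10⁷ Pa = 80.54 MPa
Final answer: sigma = 80.54 MPa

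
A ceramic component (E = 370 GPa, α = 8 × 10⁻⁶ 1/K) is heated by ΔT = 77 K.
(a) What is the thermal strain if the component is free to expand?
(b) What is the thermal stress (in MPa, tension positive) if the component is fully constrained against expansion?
(a) Free thermal strain ε_th = α·ΔT = (8 × 10⁻⁶) × 77 = 0.000616
(b) Fully constrained, the expansion is suppressed, so σ = -E·α·ΔT. Convert E = 370 GPa = 3.7 × 10¹¹ Pa.
  σ = -(3.7 × 10¹¹) × (8 × 10⁻⁶) × 77 = -2.279 × 10⁸ Pa = -227.9 MPa (compressive)
Final answer: (a) ε_th = 0.000616, (b) σ = -227.9 MPa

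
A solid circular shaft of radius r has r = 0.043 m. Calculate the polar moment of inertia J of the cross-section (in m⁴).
Model: a solid circular shaft of radius r, so J = (π·r^4) / 2.
Substitute:
  J = (π × 0.043^4) / 2
  J = 5.37 × 10⁻⁶ m⁴
Final answer: J = 5.37 × 10⁻⁶ m⁴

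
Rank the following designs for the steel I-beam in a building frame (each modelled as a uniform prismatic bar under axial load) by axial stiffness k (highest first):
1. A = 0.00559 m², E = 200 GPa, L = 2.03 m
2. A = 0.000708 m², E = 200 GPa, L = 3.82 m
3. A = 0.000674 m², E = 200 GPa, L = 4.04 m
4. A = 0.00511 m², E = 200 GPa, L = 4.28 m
Model: a uniform prismatic bar under axial load, so k = (A·E) / L (SI units).
  Case 1: k = (0.00559 × (2 × 10¹¹)) / 2.03 = 5.507 × 10⁸ N/m = 550.7 MN/m
  Case 2: k = (0.000708 × (2 × 10¹¹)) / 3.82 = 3.707 × 10⁷ N/m = 37.07 MN/m
  Case 3: k = (0.000674 × (2 × 10¹¹)) / 4.04 = 3.337 × 10⁷ N/m = 33.37 MN/m
  Case 4: k = (0.00511 × (2 × 10¹¹)) / 4.28 = 2.388 × 10⁸ N/m = 238.8 MN/m
Ordering: 550.7 MN/m (case 1) > 238.8 MN/m (case 4) > 37.07 MN/m (case 2) > 33.37 MN/m (case 3)
Final answer: 1, 4, 2, 3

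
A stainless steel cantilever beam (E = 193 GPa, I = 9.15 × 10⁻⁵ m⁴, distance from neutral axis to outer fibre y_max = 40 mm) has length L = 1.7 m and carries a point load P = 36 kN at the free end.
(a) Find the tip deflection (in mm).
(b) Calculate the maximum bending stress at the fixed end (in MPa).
(a) Tip deflection of a cantilever with an end point load: δ = P·L^3 / (3·E·I). Convert P = 36 kN = 36000 N, E = 193 GPa = 1.93 × 10¹¹ Pa.
  δ = (36000 × 1.7^3) / (3 × (1.93 × 10¹¹) × (9.15 × 10⁻⁵)) = 0.003338 m = 3.338 mm
(b) Maximum bending moment at the fixed end: M = P·L = 36000 × 1.7 = 61200 N·m. Convert y_max = 40 mm = 0.04 m.
  σ = M·y_max / I = (61200 × 0.04) / (9.15 × 10⁻⁵) = 2.675 × 10⁷ Pa = 26.75 MPa
Final answer: (a) δ = 3.338 mm, (b) σ = 26.75 MPa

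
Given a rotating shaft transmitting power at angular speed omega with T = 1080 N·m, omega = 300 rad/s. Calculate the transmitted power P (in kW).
Model: a rotating shaft transmitting power at angular speed omega, so P = T·omega.
Substitute:
  P = 1080 × 300
  P = 324000 W
Convert: P = 324000 W = 324 kW
Final answer: P = 324 kW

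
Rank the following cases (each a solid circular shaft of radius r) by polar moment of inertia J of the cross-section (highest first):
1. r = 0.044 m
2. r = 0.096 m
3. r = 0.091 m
Model: a solid circular shaft of radius r, so J = (π·r^4) / 2 (SI units).
  Case 1: J = (π × 0.044^4) / 2 = 5.887 × 10⁻⁶ m⁴
  Case 2: J = (π × 0.096^4) / 2 = 0.0001334 m⁴
  Case 3: J = (π × 0.091^4) / 2 = 0.0001077 m⁴
Ordering: 0.0001334 m⁴ (case 2) > 0.0001077 m⁴ (case 3) > 5.887 × 10⁻⁶ m⁴ (case 1)
Final answer: 2, 3, 1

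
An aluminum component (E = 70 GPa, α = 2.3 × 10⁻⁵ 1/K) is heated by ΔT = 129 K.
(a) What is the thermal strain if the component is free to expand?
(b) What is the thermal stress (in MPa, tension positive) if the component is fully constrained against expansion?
(a) Free thermal strain ε_th = α·ΔT = (2.3 × 10⁻⁵) × 129 = 0.002967
(b) Fully constrained, the expansion is suppressed, so σ = -E·α·ΔT. Convert E = 70 GPa = 7 × 10¹⁰ Pa.
  σ = -(7 × 10¹⁰) × (2.3 × 10⁻⁵) × 129 = -2.077 × 10⁸ Pa = -207.7 MPa (compressive)
Final answer: (a) ε_th = 0.002967, (b) σ = -207.7 MPa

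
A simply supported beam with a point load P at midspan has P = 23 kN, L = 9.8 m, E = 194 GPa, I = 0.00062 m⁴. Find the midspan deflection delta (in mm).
Model: a simply supported beam with a point load P at midspan, so delta = (P·L^3) / (48·E·I).
Convert to SI units:
  P = 23 kN = 23000 N
  E = 194 GPa = 1.94 × 10¹¹ Pa
Substitute:
  delta = (23000 × 9.8^3) / (48 × (1.94 × 10¹¹) × 0.00062)
  delta = 0.003749 m
Convert: delta = 0.003749 m = 3.749 mm
Final answer: delta = 3.749 mm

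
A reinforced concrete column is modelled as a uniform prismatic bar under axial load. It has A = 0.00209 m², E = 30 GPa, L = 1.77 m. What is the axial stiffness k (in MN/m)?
Model: a uniform prismatic bar under axial load, so k = (A·E) / L.
Convert to SI units:
  E = 30 GPa = 3 × 10¹⁰ Pa
Substitute:
  k = (0.00209 × (3 × 10¹⁰)) / 1.77
  k = 3.542 × 10⁷ N/m
Convert: k = 3.542 × 10⁷ N/m = 35.42 MN/m
Final answer: k = 35.42 MN/m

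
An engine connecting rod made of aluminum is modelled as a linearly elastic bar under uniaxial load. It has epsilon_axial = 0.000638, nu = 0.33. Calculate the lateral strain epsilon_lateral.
Model: a linearly elastic bar under uniaxial load, so epsilon_lateral = -nu·epsilon_axial.
Substitute:
  epsilon_lateral = -(0.33 × 0.000638)
  epsilon_lateral = -0.0002105
Final answer: epsilon_lateral = -0.0002105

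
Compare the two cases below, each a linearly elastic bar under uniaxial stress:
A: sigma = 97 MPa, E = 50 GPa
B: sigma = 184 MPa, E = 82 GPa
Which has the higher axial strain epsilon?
Model: a linearly elastic bar under uniaxial stress, so epsilon = sigma / E (SI units).
  A: epsilon = (9.7 × 10⁷) / (5 × 10¹⁰) = 0.00194
  B: epsilon = (1.84 × 10⁸) / (8.2 × 10¹⁰) = 0.002244
0.002244 > 0.00194, so B is larger.
Final answer: B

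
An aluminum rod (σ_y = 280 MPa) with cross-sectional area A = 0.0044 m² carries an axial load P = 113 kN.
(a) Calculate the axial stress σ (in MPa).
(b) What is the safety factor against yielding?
(a) Axial stress σ = P/A. Convert P = 113 kN = 113000 N.
  σ = 113000 / 0.0044 = 2.568 × 10⁷ Pa = 25.68 MPa
(b) Safety factor SF = σ_y/σ = 280 / 25.68 = 10.9
Final answer: (a) σ = 25.68 MPa, (b) SF = 10.9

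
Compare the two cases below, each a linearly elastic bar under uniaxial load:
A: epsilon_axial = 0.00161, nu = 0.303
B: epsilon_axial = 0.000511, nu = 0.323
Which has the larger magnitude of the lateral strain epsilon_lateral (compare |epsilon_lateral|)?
Model: a linearly elastic bar under uniaxial load, so epsilon_lateral = -nu·epsilon_axial (SI units).
  A: epsilon_lateral = -(0.303 × 0.00161) = -0.0004878
  B: epsilon_lateral = -(0.323 × 0.000511) = -0.0001651
|epsilon_lateral|: A = 0.0004878, B = 0.0001651, so A is larger in magnitude.
Final answer: A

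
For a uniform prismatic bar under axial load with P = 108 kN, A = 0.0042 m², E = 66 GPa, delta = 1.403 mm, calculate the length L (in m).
Model: a uniform prismatic bar under axial load, so delta = (P·L) / (A·E).
Solve for L: L = (delta·A·E) / P.
Convert to SI units:
  P = 108 kN = 108000 N
  E = 66 GPa = 6.6 × 10¹⁰ Pa
  delta = 1.403 mm = 0.001403 m
Substitute:
  L = (0.001403 × 0.0042 × (6.6 × 10¹⁰)) / 108000
  L = 3.601 m
Final answer: L = 3.601 m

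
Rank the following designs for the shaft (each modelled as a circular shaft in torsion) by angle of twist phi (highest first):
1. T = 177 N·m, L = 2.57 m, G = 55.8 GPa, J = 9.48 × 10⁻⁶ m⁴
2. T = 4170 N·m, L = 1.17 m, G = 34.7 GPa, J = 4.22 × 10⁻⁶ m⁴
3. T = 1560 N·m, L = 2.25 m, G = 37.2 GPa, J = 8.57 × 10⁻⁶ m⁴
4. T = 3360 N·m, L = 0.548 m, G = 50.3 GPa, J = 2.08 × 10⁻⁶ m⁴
Model: a circular shaft in torsion, so phi = (T·L) / (G·J) (SI units).
  Case 1: phi = (177 × 2.57) / ((5.58 × 10¹⁰) × (9.48 × 10⁻⁶)) = 0.0008599 rad = 0.04927°
  Case 2: phi = (4170 × 1.17) / ((3.47 × 10¹⁰) × (4.22 × 10⁻⁶)) = 0.03332 rad = 1.909°
  Case 3: phi = (1560 × 2.25) / ((3.72 × 10¹⁰) × (8.57 × 10⁻⁶)) = 0.01101 rad = 0.6308°
  Case 4: phi = (3360 × 0.548) / ((5.03 × 10¹⁰) × (2.08 × 10⁻⁶)) = 0.0176 rad = 1.008°
Ordering: 1.909° (case 2) > 1.008° (case 4) > 0.6308° (case 3) > 0.04927° (case 1)
Final answer: 2, 4, 3, 1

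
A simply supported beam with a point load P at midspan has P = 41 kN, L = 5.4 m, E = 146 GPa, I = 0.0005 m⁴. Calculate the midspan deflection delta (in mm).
Model: a simply supported beam with a point load P at midspan, so delta = (P·L^3) / (48·E·I).
Convert to SI units:
  P = 41 kN = 41000 N
  E = 146 GPa = 1.46 × 10¹¹ Pa
Substitute:
  delta = (41000 × 5.4^3) / (48 × (1.46 × 10¹¹) × 0.0005)
  delta = 0.001842 m
Convert: delta = 0.001842 m = 1.842 mm
Final answer: delta = 1.842 mm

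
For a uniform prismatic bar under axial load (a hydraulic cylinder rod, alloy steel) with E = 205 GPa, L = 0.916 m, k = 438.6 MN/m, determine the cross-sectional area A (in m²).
Model: a uniform prismatic bar under axial load, so k = (A·E) / L.
Solve for A: A = (k·L) / E.
Convert to SI units:
  E = 205 GPa = 2.05 × 10¹¹ Pa
  k = 438.6 MN/m = 4.386 × 10⁸ N/m
Substitute:
  A = ((4.386 × 10⁸) × 0.916) / (2.05 × 10¹¹)
  A = 0.00196 m²
Final answer: A = 0.00196 m²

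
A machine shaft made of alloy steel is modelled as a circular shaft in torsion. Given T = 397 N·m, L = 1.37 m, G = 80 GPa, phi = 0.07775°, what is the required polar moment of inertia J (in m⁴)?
Model: a circular shaft in torsion, so phi = (T·L) / (G·J).
Solve for J: J = (T·L) / (phi·G).
Convert to SI units:
  G = 80 GPa = 8 × 10¹⁰ Pa
  phi = 0.07775° = 0.001357 rad
Substitute:
  J = (397 × 1.37) / (0.001357 × (8 × 10¹⁰))
  J = 5.01 × 10⁻⁶ m⁴
Final answer: J = 5.01 × 10⁻⁶ m⁴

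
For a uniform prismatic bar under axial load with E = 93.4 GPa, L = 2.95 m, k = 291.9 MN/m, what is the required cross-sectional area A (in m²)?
Model: a uniform prismatic bar under axial load, so k = (A·E) / L.
Solve for A: A = (k·L) / E.
Convert to SI units:
  E = 93.4 GPa = 9.34 × 10¹⁰ Pa
  k = 291.9 MN/m = 2.919 × 10⁸ N/m
Substitute:
  A = ((2.919 × 10⁸) × 2.95) / (9.34 × 10¹⁰)
  A = 0.00922 m²
Final answer: A = 0.00922 m²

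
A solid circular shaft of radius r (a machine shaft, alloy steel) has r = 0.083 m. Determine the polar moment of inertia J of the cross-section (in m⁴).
Model: a solid circular shaft of radius r, so J = (π·r^4) / 2.
Substitute:
  J = (π × 0.083^4) / 2
  J = 7.455 × 10⁻⁵ m⁴
Final answer: J = 7.455 × 10⁻⁵ m⁴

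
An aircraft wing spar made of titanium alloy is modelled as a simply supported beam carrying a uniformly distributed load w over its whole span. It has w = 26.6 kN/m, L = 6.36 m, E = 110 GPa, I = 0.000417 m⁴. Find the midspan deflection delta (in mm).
Model: a simply supported beam carrying a uniformly distributed load w over its whole span, so delta = (5·w·L^4) / (384·E·I).
Convert to SI units:
  w = 26.6 kN/m = 26600 N/m
  E = 110 GPa = 1.1 × 10¹¹ Pa
Substitute:
  delta = (5 × 26600 × 6.36^4) / (384 × (1.1 × 10¹¹) × 0.000417)
  delta = 0.01235 m
Convert: delta = 0.01235 m = 12.35 mm
Final answer: delta = 12.35 mm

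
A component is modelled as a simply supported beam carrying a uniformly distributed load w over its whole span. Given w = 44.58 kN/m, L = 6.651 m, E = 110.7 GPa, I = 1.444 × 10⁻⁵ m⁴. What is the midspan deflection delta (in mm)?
Model: a simply supported beam carrying a uniformly distributed load w over its whole span, so delta = (5·w·L^4) / (384·E·I).
Convert to SI units:
  w = 44.58 kN/m = 44580 N/m
  E = 110.7 GPa = 1.107 × 10¹¹ Pa
Substitute:
  delta = (5 × 44580 × 6.651^4) / (384 × (1.107 × 10¹¹) × (1.444 × 10⁻⁵))
  delta = 0.7106 m
Convert: delta = 0.7106 m = 710.6 mm
Final answer: delta = 710.6 mm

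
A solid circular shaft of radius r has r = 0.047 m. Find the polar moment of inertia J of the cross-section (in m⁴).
Model: a solid circular shaft of radius r, so J = (π·r^4) / 2.
Substitute:
  J = (π × 0.047^4) / 2
  J = 7.665 × 10⁻⁶ m⁴
Final answer: J = 7.665 × 10⁻⁶ m⁴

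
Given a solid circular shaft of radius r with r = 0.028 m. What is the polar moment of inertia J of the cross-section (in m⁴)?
Model: a solid circular shaft of radius r, so J = (π·r^4) / 2.
Substitute:
  J = (π × 0.028^4) / 2
  J = 9.655 × 10⁻⁷ m⁴
Final answer: J = 9.655 × 10⁻⁷ m⁴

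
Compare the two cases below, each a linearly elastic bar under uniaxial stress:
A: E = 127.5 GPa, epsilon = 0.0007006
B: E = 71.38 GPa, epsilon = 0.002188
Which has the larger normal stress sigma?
Model: a linearly elastic bar under uniaxial stress, so sigma = E·epsilon (SI units).
  A: sigma = (1.275 × 10¹¹) × 0.0007006 = 8.933 × 10⁷ Pa = 89.33 MPa
  B: sigma = (7.138 × 10¹⁰) × 0.002188 = 1.562 × 10⁸ Pa = 156.2 MPa
156.2 MPa > 89.33 MPa, so B is larger.
Final answer: B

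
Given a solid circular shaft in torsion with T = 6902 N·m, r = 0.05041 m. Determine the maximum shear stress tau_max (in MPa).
Model: a solid circular shaft in torsion, so tau_max = (2·T) / (π·r^3).
Substitute:
  tau_max = (2 × 6902) / (π × 0.05041^3)
  tau_max = 3.43 × 10⁷ Pa
Convert: tau_max = 3.43 × 10⁷ Pa = 34.3 MPa
Final answer: tau_max = 34.3 MPa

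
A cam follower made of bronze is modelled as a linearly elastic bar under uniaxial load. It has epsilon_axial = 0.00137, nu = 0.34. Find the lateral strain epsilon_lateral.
Model: a linearly elastic bar under uniaxial load, so epsilon_lateral = -nu·epsilon_axial.
Substitute:
  epsilon_lateral = -(0.34 × 0.00137)
  epsilon_lateral = -0.0004658
Final answer: epsilon_lateral = -0.0004658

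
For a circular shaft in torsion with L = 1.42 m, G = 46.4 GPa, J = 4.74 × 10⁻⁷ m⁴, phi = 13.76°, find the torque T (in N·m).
Model: a circular shaft in torsion, so phi = (T·L) / (G·J).
Solve for T: T = (phi·G·J) / L.
Convert to SI units:
  G = 46.4 GPa = 4.64 × 10¹⁰ Pa
  phi = 13.76° = 0.2402 rad
Substitute:
  T = (0.2402 × (4.64 × 10¹⁰) × (4.74 × 10⁻⁷)) / 1.42
  T = 3720 N·m
Final answer: T = 3720 N·m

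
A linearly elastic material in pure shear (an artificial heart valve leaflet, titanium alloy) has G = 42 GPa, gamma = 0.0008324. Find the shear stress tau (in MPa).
Model: a linearly elastic material in pure shear, so tau = G·gamma.
Convert to SI units:
  G = 42 GPa = 4.2 × 10¹⁰ Pa
Substitute:
  tau = (4.2 × 10¹⁰) × 0.0008324
  tau = 3.496 × 10⁷ Pa
Convert: tau = 3.496 × 10⁷ Pa = 34.96 MPa
Final answer: tau = 34.96 MPa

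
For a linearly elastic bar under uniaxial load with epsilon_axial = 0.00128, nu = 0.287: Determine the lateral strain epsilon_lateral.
Model: a linearly elastic bar under uniaxial load, so epsilon_lateral = -nu·epsilon_axial.
Substitute:
  epsilon_lateral = -(0.287 × 0.00128)
  epsilon_lateral = -0.0003674
Final answer: epsilon_lateral = -0.0003674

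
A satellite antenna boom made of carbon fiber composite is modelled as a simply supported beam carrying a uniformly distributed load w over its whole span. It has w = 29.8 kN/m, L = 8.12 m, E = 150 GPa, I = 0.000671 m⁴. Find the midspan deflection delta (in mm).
Model: a simply supported beam carrying a uniformly distributed load w over its whole span, so delta = (5·w·L^4) / (384·E·I).
Convert to SI units:
  w = 29.8 kN/m = 29800 N/m
  E = 150 GPa = 1.5 × 10¹¹ Pa
Substitute:
  delta = (5 × 29800 × 8.12^4) / (384 × (1.5 × 10¹¹) × 0.000671)
  delta = 0.01676 m
Convert: delta = 0.01676 m = 16.76 mm
Final answer: delta = 16.76 mm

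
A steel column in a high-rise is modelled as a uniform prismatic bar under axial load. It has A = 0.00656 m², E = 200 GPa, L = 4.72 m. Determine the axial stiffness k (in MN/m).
Model: a uniform prismatic bar under axial load, so k = (A·E) / L.
Convert to SI units:
  E = 200 GPa = 2 × 10¹¹ Pa
Substitute:
  k = (0.00656 × (2 × 10¹¹)) / 4.72
  k = 2.78 × 10⁸ N/m
Convert: k = 2.78 × 10⁸ N/m = 278 MN/m
Final answer: k = 278 MN/m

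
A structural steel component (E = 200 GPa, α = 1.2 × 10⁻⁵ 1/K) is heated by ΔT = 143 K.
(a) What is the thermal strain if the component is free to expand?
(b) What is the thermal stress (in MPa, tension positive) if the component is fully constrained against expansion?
(a) Free thermal strain ε_th = α·ΔT = (1.2 × 10⁻⁵) × 143 = 0.001716
(b) Fully constrained, the expansion is suppressed, so σ = -E·α·ΔT. Convert E = 200 GPa = 2 × 10¹¹ Pa.
  σ = -(2 × 10¹¹) × (1.2 × 10⁻⁵) × 143 = -3.432 × 10⁸ Pa = -343.2 MPa (compressive)
Final answer: (a) ε_th = 0.001716, (b) σ = -343.2 MPa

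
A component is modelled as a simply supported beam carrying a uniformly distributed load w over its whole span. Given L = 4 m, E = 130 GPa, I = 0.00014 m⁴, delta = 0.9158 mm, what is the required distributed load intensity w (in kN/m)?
Model: a simply supported beam carrying a uniformly distributed load w over its whole span, so delta = (5·w·L^4) / (384·E·I).
Solve for w: w = (384·delta·E·I) / (5·L^4).
Convert to SI units:
  E = 130 GPa = 1.3 × 10¹¹ Pa
  delta = 0.9158 mm = 0.0009158 m
Substitute:
  w = (384 × 0.0009158 × (1.3 × 10¹¹) × 0.00014) / (5 × 4^4)
  w = 5000 N/m
Convert: w = 5000 N/m = 5 kN/m
Final answer: w = 5 kN/m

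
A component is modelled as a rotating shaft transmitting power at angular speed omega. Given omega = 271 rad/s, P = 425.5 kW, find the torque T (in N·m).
Model: a rotating shaft transmitting power at angular speed omega, so P = T·omega.
Solve for T: T = P / omega.
Convert to SI units:
  P = 425.5 kW = 425500 W
Substitute:
  T = 425500 / 271
  T = 1570 N·m
Final answer: T = 1570 N·m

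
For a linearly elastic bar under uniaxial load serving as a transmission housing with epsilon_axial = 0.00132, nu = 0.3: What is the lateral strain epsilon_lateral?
Model: a linearly elastic bar under uniaxial load, so epsilon_lateral = -nu·epsilon_axial.
Substitute:
  epsilon_lateral = -(0.3 × 0.00132)
  epsilon_lateral = -0.000396
Final answer: epsilon_lateral = -0.000396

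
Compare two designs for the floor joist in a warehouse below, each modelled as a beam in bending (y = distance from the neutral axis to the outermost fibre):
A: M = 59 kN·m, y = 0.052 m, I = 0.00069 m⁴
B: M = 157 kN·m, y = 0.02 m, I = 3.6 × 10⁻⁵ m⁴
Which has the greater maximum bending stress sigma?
Model: a beam in bending (y = distance from the neutral axis to the outermost fibre), so sigma = (M·y) / I (SI units).
  A: sigma = (59000 × 0.052) / 0.00069 = 4.446 × 10⁶ Pa = 4.446 MPa
  B: sigma = (157000 × 0.02) / (3.6 × 10⁻⁵) = 8.722 × 10⁷ Pa = 87.22 MPa
87.22 MPa > 4.446 MPa, so B is larger.
Final answer: B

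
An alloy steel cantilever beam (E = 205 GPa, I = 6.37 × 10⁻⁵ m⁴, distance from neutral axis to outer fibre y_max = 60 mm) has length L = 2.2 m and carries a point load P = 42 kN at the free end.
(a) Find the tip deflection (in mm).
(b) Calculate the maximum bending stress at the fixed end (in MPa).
(a) Tip deflection of a cantilever with an end point load: δ = P·L^3 / (3·E·I). Convert P = 42 kN = 42000 N, E = 205 GPa = 2.05 × 10¹¹ Pa.
  δ = (42000 × 2.2^3) / (3 × (2.05 × 10¹¹) × (6.37 × 10⁻⁵)) = 0.01142 m = 11.42 mm
(b) Maximum bending moment at the fixed end: M = P·L = 42000 × 2.2 = 92400 N·m. Convert y_max = 60 mm = 0.06 m.
  σ = M·y_max / I = (92400 × 0.06) / (6.37 × 10⁻⁵) = 8.703 × 10⁷ Pa = 87.03 MPa
Final answer: (a) δ = 11.42 mm, (b) σ = 87.03 MPa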